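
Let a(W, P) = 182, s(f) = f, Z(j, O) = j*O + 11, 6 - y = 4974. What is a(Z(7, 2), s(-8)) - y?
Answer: 5150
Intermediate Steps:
y = -4968 (y = 6 - 1*4974 = 6 - 4974 = -4968)
Z(j, O) = 11 + O*j (Z(j, O) = O*j + 11 = 11 + O*j)
a(Z(7, 2), s(-8)) - y = 182 - 1*(-4968) = 182 + 4968 = 5150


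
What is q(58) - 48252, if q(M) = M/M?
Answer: -48251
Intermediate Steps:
q(M) = 1
q(58) - 48252 = 1 - 48252 = -48251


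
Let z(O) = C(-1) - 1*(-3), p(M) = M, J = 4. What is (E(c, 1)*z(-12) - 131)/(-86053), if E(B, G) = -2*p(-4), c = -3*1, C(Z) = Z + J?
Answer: 83/86053 ≈ 0.00096452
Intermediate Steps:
C(Z) = 4 + Z (C(Z) = Z + 4 = 4 + Z)
c = -3
z(O) = 6 (z(O) = (4 - 1) - 1*(-3) = 3 + 3 = 6)
E(B, G) = 8 (E(B, G) = -2*(-4) = 8)
(E(c, 1)*z(-12) - 131)/(-86053) = (8*6 - 131)/(-86053) = (48 - 131)*(-1/86053) = -83*(-1/86053) = 83/86053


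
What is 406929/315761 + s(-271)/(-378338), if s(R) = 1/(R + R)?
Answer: 83444533884845/64749696788156 ≈ 1.2887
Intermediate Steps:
s(R) = 1/(2*R)
406929/315761 + s(-271)/(-378338) = 406929/315761 + ((1/2)/(-271))/(-378338) = 406929*(1/315761) + ((1/2)*(-1/271))*(-1/378338) = 406929/315761 - 1/542*(-1/378338) = 406929/315761 + 1/205059196 = 83444533884845/64749696788156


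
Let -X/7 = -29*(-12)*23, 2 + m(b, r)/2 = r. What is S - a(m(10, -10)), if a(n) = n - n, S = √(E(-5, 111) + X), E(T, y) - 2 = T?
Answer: I*√56031 ≈ 236.71*I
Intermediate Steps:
E(T, y) = 2 + T
m(b, r) = -4 + 2*r
X = -56028 (X = -7*(-29*(-12))*23 = -2436*23 = -7*8004 = -56028)
S = I*√56031 (S = √((2 - 5) - 56028) = √(-3 - 56028) = √(-56031) = I*√56031 ≈ 236.71*I)
a(n) = 0
S - a(m(10, -10)) = I*√56031 - 1*0 = I*√56031 + 0 = I*√56031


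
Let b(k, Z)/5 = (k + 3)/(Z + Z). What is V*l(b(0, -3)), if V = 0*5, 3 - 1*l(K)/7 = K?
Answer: 0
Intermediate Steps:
b(k, Z) = 5*(3 + k)/(2*Z) (b(k, Z) = 5*((k + 3)/(Z + Z)) = 5*((3 + k)/((2*Z))) = 5*((3 + k)*(1/(2*Z))) = 5*((3 + k)/(2*Z)) = 5*(3 + k)/(2*Z))
l(K) = 21 - 7*K
V = 0
V*l(b(0, -3)) = 0*(21 - 35*(3 + 0)/(2*(-3))) = 0*(21 - 35*(-1)*3/(2*3)) = 0*(21 - 7*(-5/2)) = 0*(21 + 35/2) = 0*(77/2) = 0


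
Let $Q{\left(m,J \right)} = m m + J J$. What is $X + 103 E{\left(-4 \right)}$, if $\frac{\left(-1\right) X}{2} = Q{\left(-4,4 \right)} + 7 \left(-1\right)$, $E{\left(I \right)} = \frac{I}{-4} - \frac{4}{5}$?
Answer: $- \frac{147}{5} \approx -29.4$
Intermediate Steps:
$E{\left(I \right)} = - \frac{4}{5} - \frac{I}{4}$ ($E{\left(I \right)} = I \left(- \frac{1}{4}\right) - \frac{4}{5} = - \frac{I}{4} - \frac{4}{5} = - \frac{4}{5} - \frac{I}{4}$)
$Q{\left(m,J \right)} = J^{2} + m^{2}$ ($Q{\left(m,J \right)} = m^{2} + J^{2} = J^{2} + m^{2}$)
$X = -50$ ($X = - 2 \left(\left(4^{2} + \left(-4\right)^{2}\right) + 7 \left(-1\right)\right) = - 2 \left(\left(16 + 16\right) - 7\right) = - 2 \left(32 - 7\right) = \left(-2\right) 25 = -50$)
$X + 103 E{\left(-4 \right)} = -50 + 103 \left(- \frac{4}{5} - -1\right) = -50 + 103 \left(- \frac{4}{5} + 1\right) = -50 + 103 \cdot \frac{1}{5} = -50 + \frac{103}{5} = - \frac{147}{5}$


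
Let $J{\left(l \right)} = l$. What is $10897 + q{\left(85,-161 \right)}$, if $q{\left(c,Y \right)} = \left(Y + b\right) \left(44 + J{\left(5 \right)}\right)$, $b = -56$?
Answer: $264$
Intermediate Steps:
$q{\left(c,Y \right)} = -2744 + 49 Y$ ($q{\left(c,Y \right)} = \left(Y - 56\right) \left(44 + 5\right) = \left(-56 + Y\right) 49 = -2744 + 49 Y$)
$10897 + q{\left(85,-161 \right)} = 10897 + \left(-2744 + 49 \left(-161\right)\right) = 10897 - 10633 = 264$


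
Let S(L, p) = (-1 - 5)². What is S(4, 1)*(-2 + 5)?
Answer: 108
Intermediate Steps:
S(L, p) = 36 (S(L, p) = (-6)² = 36)
S(4, 1)*(-2 + 5) = 36*(-2 + 5) = 36*3 = 108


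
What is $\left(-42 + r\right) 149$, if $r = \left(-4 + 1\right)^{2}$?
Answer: $-4917$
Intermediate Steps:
$r = 9$ ($r = \left(-3\right)^{2} = 9$)
$\left(-42 + r\right) 149 = \left(-42 + 9\right) 149 = \left(-33\right) 149 = -4917$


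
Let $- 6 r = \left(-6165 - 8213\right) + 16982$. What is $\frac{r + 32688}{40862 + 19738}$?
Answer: $\frac{16127}{30300} \approx 0.53224$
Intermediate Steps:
$r = -434$ ($r = - \frac{\left(-6165 - 8213\right) + 16982}{6} = - \frac{-14378 + 16982}{6} = \left(- \frac{1}{6}\right) 2604 = -434$)
$\frac{r + 32688}{40862 + 19738} = \frac{-434 + 32688}{40862 + 19738} = \frac{32254}{60600} = 32254 \cdot \frac{1}{60600} = \frac{16127}{30300}$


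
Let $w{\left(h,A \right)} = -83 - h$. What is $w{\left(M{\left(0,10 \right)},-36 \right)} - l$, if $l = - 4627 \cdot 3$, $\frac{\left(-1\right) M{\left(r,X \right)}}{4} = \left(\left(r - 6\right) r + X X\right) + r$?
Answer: $14198$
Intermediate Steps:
$M{\left(r,X \right)} = - 4 r - 4 X^{2} - 4 r \left(-6 + r\right)$ ($M{\left(r,X \right)} = - 4 \left(\left(\left(r - 6\right) r + X X\right) + r\right) = - 4 \left(\left(\left(-6 + r\right) r + X^{2}\right) + r\right) = - 4 \left(\left(r \left(-6 + r\right) + X^{2}\right) + r\right) = - 4 \left(\left(X^{2} + r \left(-6 + r\right)\right) + r\right) = - 4 \left(r + X^{2} + r \left(-6 + r\right)\right) = - 4 r - 4 X^{2} - 4 r \left(-6 + r\right)$)
$l = -13881$ ($l = \left(-1\right) 13881 = -13881$)
$w{\left(M{\left(0,10 \right)},-36 \right)} - l = \left(-83 - \left(- 4 \cdot 10^{2} - 4 \cdot 0^{2} + 20 \cdot 0\right)\right) - -13881 = \left(-83 - \left(\left(-4\right) 100 - 0 + 0\right)\right) + 13881 = \left(-83 - \left(-400 + 0 + 0\right)\right) + 13881 = \left(-83 - -400\right) + 13881 = \left(-83 + 400\right) + 13881 = 317 + 13881 = 14198$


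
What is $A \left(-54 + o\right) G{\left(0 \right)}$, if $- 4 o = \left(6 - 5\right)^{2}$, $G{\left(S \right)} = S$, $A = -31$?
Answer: $0$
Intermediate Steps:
$o = - \frac{1}{4}$ ($o = - \frac{\left(6 - 5\right)^{2}}{4} = - \frac{1^{2}}{4} = \left(- \frac{1}{4}\right) 1 = - \frac{1}{4} \approx -0.25$)
$A \left(-54 + o\right) G{\left(0 \right)} = - 31 \left(-54 - \frac{1}{4}\right) 0 = \left(-31\right) \left(- \frac{217}{4}\right) 0 = \frac{6727}{4} \cdot 0 = 0$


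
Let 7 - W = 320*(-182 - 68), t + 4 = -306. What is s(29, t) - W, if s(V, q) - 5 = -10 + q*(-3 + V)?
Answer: -88072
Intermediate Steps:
t = -310 (t = -4 - 306 = -310)
W = 80007 (W = 7 - 320*(-182 - 68) = 7 - 320*(-250) = 7 - 1*(-80000) = 7 + 80000 = 80007)
s(V, q) = -5 + q*(-3 + V) (s(V, q) = 5 + (-10 + q*(-3 + V)) = -5 + q*(-3 + V))
s(29, t) - W = (-5 - 3*(-310) + 29*(-310)) - 1*80007 = (-5 + 930 - 8990) - 80007 = -8065 - 80007 = -88072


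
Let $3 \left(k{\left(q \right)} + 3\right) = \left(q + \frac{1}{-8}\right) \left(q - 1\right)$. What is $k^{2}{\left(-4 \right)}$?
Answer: $\frac{961}{64} \approx 15.016$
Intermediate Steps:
$k{\left(q \right)} = -3 + \frac{\left(-1 + q\right) \left(- \frac{1}{8} + q\right)}{3}$ ($k{\left(q \right)} = -3 + \frac{\left(q + \frac{1}{-8}\right) \left(q - 1\right)}{3} = -3 + \frac{\left(q - \frac{1}{8}\right) \left(-1 + q\right)}{3} = -3 + \frac{\left(- \frac{1}{8} + q\right) \left(-1 + q\right)}{3} = -3 + \frac{\left(-1 + q\right) \left(- \frac{1}{8} + q\right)}{3}$)
$k^{2}{\left(-4 \right)} = \left(- \frac{71}{24} - - \frac{3}{2} + \frac{\left(-4\right)^{2}}{3}\right)^{2} = \left(- \frac{71}{24} + \frac{3}{2} + \frac{1}{3} \cdot 16\right)^{2} = \left(- \frac{71}{24} + \frac{3}{2} + \frac{16}{3}\right)^{2} = \left(\frac{31}{8}\right)^{2} = \frac{961}{64}$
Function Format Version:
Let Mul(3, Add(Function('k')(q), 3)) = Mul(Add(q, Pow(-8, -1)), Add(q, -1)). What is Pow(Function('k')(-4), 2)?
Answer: Rational(961, 64) ≈ 15.016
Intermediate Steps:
Function('k')(q) = Add(-3, Mul(Rational(1, 3), Add(-1, q), Add(Rational(-1, 8), q))) (Function('k')(q) = Add(-3, Mul(Rational(1, 3), Mul(Add(q, Pow(-8, -1)), Add(q, -1)))) = Add(-3, Mul(Rational(1, 3), Mul(Add(q, Rational(-1, 8)), Add(-1, q)))) = Add(-3, Mul(Rational(1, 3), Mul(Add(Rational(-1, 8), q), Add(-1, q)))) = Add(-3, Mul(Rational(1, 3), Mul(Add(-1, q), Add(Rational(-1, 8), q)))) = Add(-3, Mul(Rational(1, 3), Add(-1, q), Add(Rational(-1, 8), q))))
Pow(Function('k')(-4), 2) = Pow(Add(Rational(-71, 24), Mul(Rational(-3, 8), -4), Mul(Rational(1, 3), Pow(-4, 2))), 2) = Pow(Add(Rational(-71, 24), Rational(3, 2), Mul(Rational(1, 3), 16)), 2) = Pow(Add(Rational(-71, 24), Rational(3, 2), Rational(16, 3)), 2) = Pow(Rational(31, 8), 2) = Rational(961, 64)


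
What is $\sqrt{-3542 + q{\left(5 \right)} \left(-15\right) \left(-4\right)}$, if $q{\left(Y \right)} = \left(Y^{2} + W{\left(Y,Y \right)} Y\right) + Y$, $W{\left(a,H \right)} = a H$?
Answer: $\sqrt{5758} \approx 75.881$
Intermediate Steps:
$W{\left(a,H \right)} = H a$
$q{\left(Y \right)} = Y + Y^{2} + Y^{3}$ ($q{\left(Y \right)} = \left(Y^{2} + Y Y Y\right) + Y = \left(Y^{2} + Y^{2} Y\right) + Y = \left(Y^{2} + Y^{3}\right) + Y = Y + Y^{2} + Y^{3}$)
$\sqrt{-3542 + q{\left(5 \right)} \left(-15\right) \left(-4\right)} = \sqrt{-3542 + 5 \left(1 + 5 + 5^{2}\right) \left(-15\right) \left(-4\right)} = \sqrt{-3542 + 5 \left(1 + 5 + 25\right) \left(-15\right) \left(-4\right)} = \sqrt{-3542 + 5 \cdot 31 \left(-15\right) \left(-4\right)} = \sqrt{-3542 + 155 \left(-15\right) \left(-4\right)} = \sqrt{-3542 - -9300} = \sqrt{-3542 + 9300} = \sqrt{5758}$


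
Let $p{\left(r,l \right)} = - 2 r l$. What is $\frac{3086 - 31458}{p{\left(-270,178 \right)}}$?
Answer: $- \frac{7093}{24030} \approx -0.29517$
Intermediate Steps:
$p{\left(r,l \right)} = - 2 l r$
$\frac{3086 - 31458}{p{\left(-270,178 \right)}} = \frac{3086 - 31458}{\left(-2\right) 178 \left(-270\right)} = - \frac{28372}{96120} = \left(-28372\right) \frac{1}{96120} = - \frac{7093}{24030}$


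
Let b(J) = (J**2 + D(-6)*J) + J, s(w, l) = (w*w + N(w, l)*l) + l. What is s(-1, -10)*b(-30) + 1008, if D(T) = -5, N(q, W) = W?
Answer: 93828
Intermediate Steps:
s(w, l) = l + l**2 + w**2 (s(w, l) = (w*w + l*l) + l = (w**2 + l**2) + l = (l**2 + w**2) + l = l + l**2 + w**2)
b(J) = J**2 - 4*J (b(J) = (J**2 - 5*J) + J = J**2 - 4*J)
s(-1, -10)*b(-30) + 1008 = (-10 + (-10)**2 + (-1)**2)*(-30*(-4 - 30)) + 1008 = (-10 + 100 + 1)*(-30*(-34)) + 1008 = 91*1020 + 1008 = 92820 + 1008 = 93828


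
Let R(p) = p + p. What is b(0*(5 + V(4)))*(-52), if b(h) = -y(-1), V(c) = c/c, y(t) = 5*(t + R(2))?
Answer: 780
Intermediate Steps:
R(p) = 2*p
y(t) = 20 + 5*t (y(t) = 5*(t + 2*2) = 5*(t + 4) = 5*(4 + t) = 20 + 5*t)
V(c) = 1
b(h) = -15 (b(h) = -(20 + 5*(-1)) = -(20 - 5) = -1*15 = -15)
b(0*(5 + V(4)))*(-52) = -15*(-52) = 780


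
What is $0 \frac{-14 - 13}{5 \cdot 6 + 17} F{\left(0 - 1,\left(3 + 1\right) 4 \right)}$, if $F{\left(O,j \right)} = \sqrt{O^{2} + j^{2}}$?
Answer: $0$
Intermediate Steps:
$0 \frac{-14 - 13}{5 \cdot 6 + 17} F{\left(0 - 1,\left(3 + 1\right) 4 \right)} = 0 \frac{-14 - 13}{5 \cdot 6 + 17} \sqrt{\left(0 - 1\right)^{2} + \left(\left(3 + 1\right) 4\right)^{2}} = 0 \left(- \frac{27}{30 + 17}\right) \sqrt{\left(-1\right)^{2} + \left(4 \cdot 4\right)^{2}} = 0 \left(- \frac{27}{47}\right) \sqrt{1 + 16^{2}} = 0 \left(\left(-27\right) \frac{1}{47}\right) \sqrt{1 + 256} = 0 \left(- \frac{27}{47}\right) \sqrt{257} = 0 \sqrt{257} = 0$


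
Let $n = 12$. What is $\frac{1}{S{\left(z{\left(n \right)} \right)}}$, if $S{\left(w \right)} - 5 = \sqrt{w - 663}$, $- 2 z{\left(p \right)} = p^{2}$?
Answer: $\frac{1}{152} - \frac{7 i \sqrt{15}}{760} \approx 0.0065789 - 0.035672 i$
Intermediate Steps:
$z{\left(p \right)} = - \frac{p^{2}}{2}$
$S{\left(w \right)} = 5 + \sqrt{-663 + w}$ ($S{\left(w \right)} = 5 + \sqrt{w - 663} = 5 + \sqrt{-663 + w}$)
$\frac{1}{S{\left(z{\left(n \right)} \right)}} = \frac{1}{5 + \sqrt{-663 - \frac{12^{2}}{2}}} = \frac{1}{5 + \sqrt{-663 - 72}} = \frac{1}{5 + \sqrt{-735}} = \frac{1}{5 + 7 i \sqrt{15}}$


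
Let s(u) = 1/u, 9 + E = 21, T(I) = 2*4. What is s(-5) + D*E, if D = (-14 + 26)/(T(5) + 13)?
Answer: 233/35 ≈ 6.6571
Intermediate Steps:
T(I) = 8
E = 12 (E = -9 + 21 = 12)
D = 4/7 (D = (-14 + 26)/(8 + 13) = 12/21 = 12*(1/21) = 4/7 ≈ 0.57143)
s(-5) + D*E = 1/(-5) + (4/7)*12 = -1/5 + 48/7 = 233/35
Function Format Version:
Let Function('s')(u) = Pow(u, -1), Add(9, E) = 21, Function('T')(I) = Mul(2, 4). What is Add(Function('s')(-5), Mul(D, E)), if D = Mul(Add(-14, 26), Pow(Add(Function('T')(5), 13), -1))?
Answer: Rational(233, 35) ≈ 6.6571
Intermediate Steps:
Function('T')(I) = 8
E = 12 (E = Add(-9, 21) = 12)
D = Rational(4, 7) (D = Mul(Add(-14, 26), Pow(Add(8, 13), -1)) = Mul(12, Pow(21, -1)) = Mul(12, Rational(1, 21)) = Rational(4, 7) ≈ 0.57143)
Add(Function('s')(-5), Mul(D, E)) = Add(Pow(-5, -1), Mul(Rational(4, 7), 12)) = Add(Rational(-1, 5), Rational(48, 7)) = Rational(233, 35)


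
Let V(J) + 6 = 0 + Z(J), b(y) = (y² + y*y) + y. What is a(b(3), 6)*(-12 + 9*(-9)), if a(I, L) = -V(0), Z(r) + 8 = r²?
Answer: -1302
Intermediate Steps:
Z(r) = -8 + r²
b(y) = y + 2*y² (b(y) = (y² + y²) + y = 2*y² + y = y + 2*y²)
V(J) = -14 + J² (V(J) = -6 + (0 + (-8 + J²)) = -6 + (-8 + J²) = -14 + J²)
a(I, L) = 14 (a(I, L) = -(-14 + 0²) = -(-14 + 0) = -1*(-14) = 14)
a(b(3), 6)*(-12 + 9*(-9)) = 14*(-12 + 9*(-9)) = 14*(-12 - 81) = 14*(-93) = -1302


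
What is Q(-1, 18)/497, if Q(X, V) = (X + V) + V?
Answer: 5/71 ≈ 0.070423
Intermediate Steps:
Q(X, V) = X + 2*V (Q(X, V) = (V + X) + V = X + 2*V)
Q(-1, 18)/497 = (-1 + 2*18)/497 = (-1 + 36)*(1/497) = 35*(1/497) = 5/71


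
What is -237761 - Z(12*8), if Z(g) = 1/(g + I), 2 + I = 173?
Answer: -63482188/267 ≈ -2.3776e+5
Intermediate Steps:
I = 171 (I = -2 + 173 = 171)
Z(g) = 1/(171 + g) (Z(g) = 1/(g + 171) = 1/(171 + g))
-237761 - Z(12*8) = -237761 - 1/(171 + 12*8) = -237761 - 1/(171 + 96) = -237761 - 1/267 = -63482188/267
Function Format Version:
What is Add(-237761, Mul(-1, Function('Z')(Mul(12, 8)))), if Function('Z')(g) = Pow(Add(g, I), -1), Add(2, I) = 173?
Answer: Rational(-63482188, 267) ≈ -2.3776e+5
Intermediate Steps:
I = 171 (I = Add(-2, 173) = 171)
Function('Z')(g) = Pow(Add(171, g), -1) (Function('Z')(g) = Pow(Add(g, 171), -1) = Pow(Add(171, g), -1))
Add(-237761, Mul(-1, Function('Z')(Mul(12, 8)))) = Add(-237761, Mul(-1, Pow(Add(171, Mul(12, 8)), -1))) = Add(-237761, Mul(-1, Pow(Add(171, 96), -1))) = Add(-237761, Mul(-1, Pow(267, -1))) = Add(-237761, Mul(-1, Rational(1, 267))) = Add(-237761, Rational(-1, 267)) = Rational(-63482188, 267)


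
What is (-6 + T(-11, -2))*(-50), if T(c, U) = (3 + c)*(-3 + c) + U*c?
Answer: -6400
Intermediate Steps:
T(c, U) = U*c + (-3 + c)*(3 + c) (T(c, U) = (-3 + c)*(3 + c) + U*c = U*c + (-3 + c)*(3 + c))
(-6 + T(-11, -2))*(-50) = (-6 + (-9 + (-11)**2 - 2*(-11)))*(-50) = (-6 + (-9 + 121 + 22))*(-50) = (-6 + 134)*(-50) = 128*(-50) = -6400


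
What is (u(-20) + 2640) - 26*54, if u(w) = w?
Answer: 1216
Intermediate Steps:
(u(-20) + 2640) - 26*54 = (-20 + 2640) - 26*54 = 2620 - 1404 = 1216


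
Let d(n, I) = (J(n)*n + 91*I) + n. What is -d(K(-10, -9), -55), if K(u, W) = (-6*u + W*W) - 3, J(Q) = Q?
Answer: -14177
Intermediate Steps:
K(u, W) = -3 + W² - 6*u (K(u, W) = (-6*u + W²) - 3 = (W² - 6*u) - 3 = -3 + W² - 6*u)
d(n, I) = n + n² + 91*I (d(n, I) = (n*n + 91*I) + n = (n² + 91*I) + n = n + n² + 91*I)
-d(K(-10, -9), -55) = -((-3 + (-9)² - 6*(-10)) + (-3 + (-9)² - 6*(-10))² + 91*(-55)) = -((-3 + 81 + 60) + (-3 + 81 + 60)² - 5005) = -(138 + 138² - 5005) = -(138 + 19044 - 5005) = -1*14177 = -14177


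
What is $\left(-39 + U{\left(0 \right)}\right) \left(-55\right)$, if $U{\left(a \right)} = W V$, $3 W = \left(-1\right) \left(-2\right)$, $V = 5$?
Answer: $\frac{5885}{3} \approx 1961.7$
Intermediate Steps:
$W = \frac{2}{3}$ ($W = \frac{\left(-1\right) \left(-2\right)}{3} = \frac{1}{3} \cdot 2 = \frac{2}{3} \approx 0.66667$)
$U{\left(a \right)} = \frac{10}{3}$ ($U{\left(a \right)} = \frac{2}{3} \cdot 5 = \frac{10}{3}$)
$\left(-39 + U{\left(0 \right)}\right) \left(-55\right) = \left(-39 + \frac{10}{3}\right) \left(-55\right) = \left(- \frac{107}{3}\right) \left(-55\right) = \frac{5885}{3}$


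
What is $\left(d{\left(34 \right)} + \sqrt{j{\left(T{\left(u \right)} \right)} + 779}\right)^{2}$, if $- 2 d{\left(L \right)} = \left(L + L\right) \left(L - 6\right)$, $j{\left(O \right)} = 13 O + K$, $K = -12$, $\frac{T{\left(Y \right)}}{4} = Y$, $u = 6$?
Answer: $\left(952 - \sqrt{1079}\right)^{2} \approx 8.4484 \cdot 10^{5}$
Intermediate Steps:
$T{\left(Y \right)} = 4 Y$
$j{\left(O \right)} = -12 + 13 O$ ($j{\left(O \right)} = 13 O - 12 = -12 + 13 O$)
$d{\left(L \right)} = - L \left(-6 + L\right)$ ($d{\left(L \right)} = - \frac{\left(L + L\right) \left(L - 6\right)}{2} = - \frac{2 L \left(-6 + L\right)}{2} = - L \left(-6 + L\right)$)
$\left(d{\left(34 \right)} + \sqrt{j{\left(T{\left(u \right)} \right)} + 779}\right)^{2} = \left(34 \left(6 - 34\right) + \sqrt{\left(-12 + 13 \cdot 4 \cdot 6\right) + 779}\right)^{2} = \left(34 \left(6 - 34\right) + \sqrt{\left(-12 + 13 \cdot 24\right) + 779}\right)^{2} = \left(34 \left(-28\right) + \sqrt{\left(-12 + 312\right) + 779}\right)^{2} = \left(-952 + \sqrt{300 + 779}\right)^{2} = \left(-952 + \sqrt{1079}\right)^{2}$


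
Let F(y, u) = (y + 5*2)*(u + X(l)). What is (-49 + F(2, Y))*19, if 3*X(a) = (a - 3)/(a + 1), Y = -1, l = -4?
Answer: -2945/3 ≈ -981.67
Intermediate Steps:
X(a) = (-3 + a)/(3*(1 + a)) (X(a) = ((a - 3)/(a + 1))/3 = ((-3 + a)/(1 + a))/3 = (-3 + a)/(3*(1 + a)))
F(y, u) = (10 + y)*(7/9 + u) (F(y, u) = (y + 5*2)*(u + (-3 - 4)/(3*(1 - 4))) = (y + 10)*(u + (⅓)*(-7)/(-3)) = (10 + y)*(u + (⅓)*(-⅓)*(-7)) = (10 + y)*(u + 7/9) = (10 + y)*(7/9 + u))
(-49 + F(2, Y))*19 = (-49 + (70/9 + 10*(-1) + (7/9)*2 - 1*2))*19 = (-49 + (70/9 - 10 + 14/9 - 2))*19 = (-49 - 8/3)*19 = -155/3*19 = -2945/3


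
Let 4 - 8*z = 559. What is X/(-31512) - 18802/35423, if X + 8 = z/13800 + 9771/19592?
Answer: -3558200492003887/6706665585850880 ≈ -0.53055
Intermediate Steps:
z = -555/8 (z = 1/2 - 1/8*559 = 1/2 - 559/8 = -555/8 ≈ -69.375)
X = -135298413/18024640 (X = -8 + (-555/8/13800 + 9771/19592) = -8 + (-555/8*1/13800 + 9771*(1/19592)) = -8 + (-37/7360 + 9771/19592) = -8 + 8898707/18024640 = -135298413/18024640 ≈ -7.5063)
X/(-31512) - 18802/35423 = -135298413/18024640/(-31512) - 18802/35423 = -135298413/18024640*(-1/31512) - 18802*1/35423 = 45099471/189330818560 - 18802/35423 = -3558200492003887/6706665585850880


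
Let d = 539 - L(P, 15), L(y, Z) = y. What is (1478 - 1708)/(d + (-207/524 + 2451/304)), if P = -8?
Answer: -482080/1162583 ≈ -0.41466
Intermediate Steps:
d = 547 (d = 539 - 1*(-8) = 539 + 8 = 547)
(1478 - 1708)/(d + (-207/524 + 2451/304)) = (1478 - 1708)/(547 + (-207/524 + 2451/304)) = -230/(547 + (-207*1/524 + 2451*(1/304))) = -230/(547 + (-207/524 + 129/16)) = -230/(547 + 16071/2096) = -230/1162583/2096 = -230*2096/1162583 = -482080/1162583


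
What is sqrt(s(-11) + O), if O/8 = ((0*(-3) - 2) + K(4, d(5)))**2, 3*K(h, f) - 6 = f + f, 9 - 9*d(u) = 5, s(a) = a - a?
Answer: 16*sqrt(2)/27 ≈ 0.83805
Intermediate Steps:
s(a) = 0
d(u) = 4/9 (d(u) = 1 - 1/9*5 = 1 - 5/9 = 4/9)
K(h, f) = 2 + 2*f/3 (K(h, f) = 2 + (f + f)/3 = 2 + (2*f)/3 = 2 + 2*f/3)
O = 512/729 (O = 8*((0*(-3) - 2) + (2 + (2/3)*(4/9)))**2 = 8*((0 - 2) + (2 + 8/27))**2 = 8*(-2 + 62/27)**2 = 8*(8/27)**2 = 8*(64/729) = 512/729 ≈ 0.70233)
sqrt(s(-11) + O) = sqrt(0 + 512/729) = sqrt(512/729) = 16*sqrt(2)/27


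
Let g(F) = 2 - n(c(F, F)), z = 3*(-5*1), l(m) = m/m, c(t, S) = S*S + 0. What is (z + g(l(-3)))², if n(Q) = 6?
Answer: 361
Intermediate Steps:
c(t, S) = S² (c(t, S) = S² + 0 = S²)
l(m) = 1
z = -15 (z = 3*(-5) = -15)
g(F) = -4 (g(F) = 2 - 1*6 = 2 - 6 = -4)
(z + g(l(-3)))² = (-15 - 4)² = (-19)² = 361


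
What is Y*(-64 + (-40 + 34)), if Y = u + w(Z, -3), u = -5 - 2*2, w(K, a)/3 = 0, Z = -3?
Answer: 630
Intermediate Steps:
w(K, a) = 0 (w(K, a) = 3*0 = 0)
u = -9 (u = -5 - 4 = -9)
Y = -9 (Y = -9 + 0 = -9)
Y*(-64 + (-40 + 34)) = -9*(-64 + (-40 + 34)) = -9*(-64 - 6) = -9*(-70) = 630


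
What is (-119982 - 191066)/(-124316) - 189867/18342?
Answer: -1491521963/190017006 ≈ -7.8494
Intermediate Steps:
(-119982 - 191066)/(-124316) - 189867/18342 = -311048*(-1/124316) - 189867*1/18342 = 77762/31079 - 63289/6114 = -1491521963/190017006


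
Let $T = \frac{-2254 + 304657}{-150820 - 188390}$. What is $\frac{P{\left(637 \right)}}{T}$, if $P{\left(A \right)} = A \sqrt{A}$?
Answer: $- \frac{504179130 \sqrt{13}}{100801} \approx -18034.0$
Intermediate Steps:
$P{\left(A \right)} = A^{\frac{3}{2}}$
$T = - \frac{100801}{113070}$ ($T = \frac{302403}{-339210} = 302403 \left(- \frac{1}{339210}\right) = - \frac{100801}{113070} \approx -0.89149$)
$\frac{P{\left(637 \right)}}{T} = \frac{637^{\frac{3}{2}}}{- \frac{100801}{113070}} = 4459 \sqrt{13} \left(- \frac{113070}{100801}\right) = - \frac{504179130 \sqrt{13}}{100801}$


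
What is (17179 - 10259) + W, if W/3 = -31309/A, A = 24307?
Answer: 168110513/24307 ≈ 6916.1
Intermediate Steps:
W = -93927/24307 (W = 3*(-31309/24307) = -93927/24307 ≈ -3.8642)
(17179 - 10259) + W = (17179 - 10259) - 93927/24307 = 6920 - 93927/24307 = 168110513/24307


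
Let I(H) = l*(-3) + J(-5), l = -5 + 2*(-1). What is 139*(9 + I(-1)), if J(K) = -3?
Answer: 3753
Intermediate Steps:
l = -7 (l = -5 - 2 = -7)
I(H) = 18 (I(H) = -7*(-3) - 3 = 21 - 3 = 18)
139*(9 + I(-1)) = 139*(9 + 18) = 139*27 = 3753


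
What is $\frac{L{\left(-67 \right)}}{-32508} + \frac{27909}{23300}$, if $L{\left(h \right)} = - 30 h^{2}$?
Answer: $\frac{337089731}{63119700} \approx 5.3405$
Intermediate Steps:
$\frac{L{\left(-67 \right)}}{-32508} + \frac{27909}{23300} = \frac{\left(-30\right) \left(-67\right)^{2}}{-32508} + \frac{27909}{23300} = \left(-30\right) 4489 \left(- \frac{1}{32508}\right) + 27909 \cdot \frac{1}{23300} = \left(-134670\right) \left(- \frac{1}{32508}\right) + \frac{27909}{23300} = \frac{22445}{5418} + \frac{27909}{23300} = \frac{337089731}{63119700}$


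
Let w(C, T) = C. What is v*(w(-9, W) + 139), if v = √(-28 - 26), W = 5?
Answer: 390*I*√6 ≈ 955.3*I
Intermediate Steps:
v = 3*I*√6 (v = √(-54) = 3*I*√6 ≈ 7.3485*I)
v*(w(-9, W) + 139) = (3*I*√6)*(-9 + 139) = (3*I*√6)*130 = 390*I*√6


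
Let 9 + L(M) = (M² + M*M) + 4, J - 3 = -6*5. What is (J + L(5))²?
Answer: 324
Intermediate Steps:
J = -27 (J = 3 - 6*5 = 3 - 30 = -27)
L(M) = -5 + 2*M² (L(M) = -9 + ((M² + M*M) + 4) = -9 + ((M² + M²) + 4) = -9 + (2*M² + 4) = -9 + (4 + 2*M²) = -5 + 2*M²)
(J + L(5))² = (-27 + (-5 + 2*5²))² = (-27 + (-5 + 2*25))² = (-27 + (-5 + 50))² = (-27 + 45)² = 18² = 324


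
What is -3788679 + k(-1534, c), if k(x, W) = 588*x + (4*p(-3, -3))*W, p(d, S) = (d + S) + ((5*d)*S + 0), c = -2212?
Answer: -5035743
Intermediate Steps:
p(d, S) = S + d + 5*S*d (p(d, S) = (S + d) + (5*S*d + 0) = (S + d) + 5*S*d = S + d + 5*S*d)
k(x, W) = 156*W + 588*x (k(x, W) = 588*x + (4*(-3 - 3 + 5*(-3)*(-3)))*W = 588*x + (4*(-3 - 3 + 45))*W = 588*x + (4*39)*W = 588*x + 156*W = 156*W + 588*x)
-3788679 + k(-1534, c) = -3788679 + (156*(-2212) + 588*(-1534)) = -3788679 + (-345072 - 901992) = -3788679 - 1247064 = -5035743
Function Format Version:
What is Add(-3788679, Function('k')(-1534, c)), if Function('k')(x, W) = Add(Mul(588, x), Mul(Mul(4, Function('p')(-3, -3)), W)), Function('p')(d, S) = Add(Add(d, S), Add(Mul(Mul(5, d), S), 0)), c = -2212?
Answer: -5035743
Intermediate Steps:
Function('p')(d, S) = Add(S, d, Mul(5, S, d)) (Function('p')(d, S) = Add(Add(S, d), Add(Mul(5, S, d), 0)) = Add(Add(S, d), Mul(5, S, d)) = Add(S, d, Mul(5, S, d)))
Function('k')(x, W) = Add(Mul(156, W), Mul(588, x)) (Function('k')(x, W) = Add(Mul(588, x), Mul(Mul(4, Add(-3, -3, Mul(5, -3, -3))), W)) = Add(Mul(588, x), Mul(Mul(4, Add(-3, -3, 45)), W)) = Add(Mul(588, x), Mul(Mul(4, 39), W)) = Add(Mul(588, x), Mul(156, W)) = Add(Mul(156, W), Mul(588, x)))
Add(-3788679, Function('k')(-1534, c)) = Add(-3788679, Add(Mul(156, -2212), Mul(588, -1534))) = Add(-3788679, Add(-345072, -901992)) = Add(-3788679, -1247064) = -5035743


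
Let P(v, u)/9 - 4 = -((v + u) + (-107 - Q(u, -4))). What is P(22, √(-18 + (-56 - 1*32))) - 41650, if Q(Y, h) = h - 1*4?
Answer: -40921 - 9*I*√106 ≈ -40921.0 - 92.661*I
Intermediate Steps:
Q(Y, h) = -4 + h (Q(Y, h) = h - 4 = -4 + h)
P(v, u) = 927 - 9*u - 9*v (P(v, u) = 36 + 9*(-((v + u) + (-107 - (-4 - 4)))) = 36 + 9*(-((u + v) + (-107 - 1*(-8)))) = 36 + 9*(-((u + v) + (-107 + 8))) = 36 + 9*(-((u + v) - 99)) = 36 + 9*(-(-99 + u + v)) = 36 + 9*(99 - u - v) = 36 + (891 - 9*u - 9*v) = 927 - 9*u - 9*v)
P(22, √(-18 + (-56 - 1*32))) - 41650 = (927 - 9*√(-18 + (-56 - 1*32)) - 9*22) - 41650 = (927 - 9*√(-18 + (-56 - 32)) - 198) - 41650 = (927 - 9*√(-18 - 88) - 198) - 41650 = (927 - 9*I*√106 - 198) - 41650 = (729 - 9*I*√106) - 41650 = -40921 - 9*I*√106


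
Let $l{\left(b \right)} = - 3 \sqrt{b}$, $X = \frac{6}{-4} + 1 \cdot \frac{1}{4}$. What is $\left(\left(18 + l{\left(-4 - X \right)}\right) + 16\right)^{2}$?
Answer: $\frac{4525}{4} - 102 i \sqrt{11} \approx 1131.3 - 338.3 i$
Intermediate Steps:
$X = - \frac{5}{4}$ ($X = 6 \left(- \frac{1}{4}\right) + 1 \cdot \frac{1}{4} = - \frac{3}{2} + \frac{1}{4} = - \frac{5}{4} \approx -1.25$)
$\left(\left(18 + l{\left(-4 - X \right)}\right) + 16\right)^{2} = \left(\left(18 - 3 \sqrt{-4 - - \frac{5}{4}}\right) + 16\right)^{2} = \left(\left(18 - 3 \sqrt{-4 + \frac{5}{4}}\right) + 16\right)^{2} = \left(\left(18 - 3 \sqrt{- \frac{11}{4}}\right) + 16\right)^{2} = \left(\left(18 - 3 \frac{i \sqrt{11}}{2}\right) + 16\right)^{2} = \left(\left(18 - \frac{3 i \sqrt{11}}{2}\right) + 16\right)^{2} = \left(34 - \frac{3 i \sqrt{11}}{2}\right)^{2}$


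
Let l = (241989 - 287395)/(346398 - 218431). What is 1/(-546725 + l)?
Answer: -127967/69962803481 ≈ -1.8291e-6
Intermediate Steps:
l = -45406/127967 ≈ -0.35483
1/(-546725 + l) = 1/(-546725 - 45406/127967) = 1/(-69962803481/127967) = -127967/69962803481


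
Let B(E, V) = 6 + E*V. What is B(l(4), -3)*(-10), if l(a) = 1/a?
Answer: -105/2 ≈ -52.500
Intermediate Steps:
B(l(4), -3)*(-10) = (6 - 3/4)*(-10) = (6 + (¼)*(-3))*(-10) = (6 - ¾)*(-10) = (21/4)*(-10) = -105/2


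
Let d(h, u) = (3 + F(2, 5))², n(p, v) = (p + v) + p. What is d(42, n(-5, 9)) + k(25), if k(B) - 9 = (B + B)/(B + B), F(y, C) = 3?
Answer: 46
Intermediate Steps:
n(p, v) = v + 2*p
k(B) = 10 (k(B) = 9 + (B + B)/(B + B) = 9 + (2*B)/((2*B)) = 9 + (2*B)*(1/(2*B)) = 9 + 1 = 10)
d(h, u) = 36 (d(h, u) = (3 + 3)² = 6² = 36)
d(42, n(-5, 9)) + k(25) = 36 + 10 = 46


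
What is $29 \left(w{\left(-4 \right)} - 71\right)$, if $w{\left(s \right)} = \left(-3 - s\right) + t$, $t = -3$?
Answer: $-2117$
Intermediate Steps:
$w{\left(s \right)} = -6 - s$ ($w{\left(s \right)} = \left(-3 - s\right) - 3 = -6 - s$)
$29 \left(w{\left(-4 \right)} - 71\right) = 29 \left(\left(-6 - -4\right) - 71\right) = 29 \left(\left(-6 + 4\right) - 71\right) = 29 \left(-2 - 71\right) = 29 \left(-73\right) = -2117$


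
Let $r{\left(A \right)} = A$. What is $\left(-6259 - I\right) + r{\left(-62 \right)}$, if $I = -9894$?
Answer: $3573$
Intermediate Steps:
$\left(-6259 - I\right) + r{\left(-62 \right)} = \left(-6259 - -9894\right) - 62 = \left(-6259 + 9894\right) - 62 = 3635 - 62 = 3573$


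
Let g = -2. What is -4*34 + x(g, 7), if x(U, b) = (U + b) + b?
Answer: -124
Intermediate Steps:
x(U, b) = U + 2*b
-4*34 + x(g, 7) = -4*34 + (-2 + 2*7) = -136 + (-2 + 14) = -136 + 12 = -124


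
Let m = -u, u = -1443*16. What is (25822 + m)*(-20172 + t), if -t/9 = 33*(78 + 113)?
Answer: -3761130090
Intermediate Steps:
u = -23088
t = -56727 (t = -297*(78 + 113) = -297*191 = -9*6303 = -56727)
m = 23088 (m = -1*(-23088) = 23088)
(25822 + m)*(-20172 + t) = (25822 + 23088)*(-20172 - 56727) = 48910*(-76899) = -3761130090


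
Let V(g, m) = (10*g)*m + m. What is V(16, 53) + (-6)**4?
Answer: 9829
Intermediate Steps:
V(g, m) = m + 10*g*m (V(g, m) = 10*g*m + m = m + 10*g*m)
V(16, 53) + (-6)**4 = 53*(1 + 10*16) + (-6)**4 = 53*(1 + 160) + 1296 = 53*161 + 1296 = 8533 + 1296 = 9829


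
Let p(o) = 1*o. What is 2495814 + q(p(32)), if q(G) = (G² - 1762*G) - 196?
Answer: 2440258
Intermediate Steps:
p(o) = o
q(G) = -196 + G² - 1762*G
2495814 + q(p(32)) = 2495814 + (-196 + 32² - 1762*32) = 2495814 + (-196 + 1024 - 56384) = 2495814 - 55556 = 2440258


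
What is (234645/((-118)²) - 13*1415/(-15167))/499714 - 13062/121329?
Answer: -459333148528760963/4268040989042327016 ≈ -0.10762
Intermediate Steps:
(234645/((-118)²) - 13*1415/(-15167))/499714 - 13062/121329 = (234645/13924 - 18395*(-1/15167))*(1/499714) - 13062*1/121329 = (234645*(1/13924) + 18395/15167)*(1/499714) - 4354/40443 = (234645/13924 + 18395/15167)*(1/499714) - 4354/40443 = (3814992695/211185308)*(1/499714) - 4354/40443 = 3814992695/105532255001912 - 4354/40443 = -459333148528760963/4268040989042327016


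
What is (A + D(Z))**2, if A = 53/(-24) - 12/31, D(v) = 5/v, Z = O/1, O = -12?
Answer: 558009/61504 ≈ 9.0727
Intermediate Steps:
Z = -12 (Z = -12/1 = -12*1 = -12)
A = -1931/744 (A = 53*(-1/24) - 12*1/31 = -53/24 - 12/31 = -1931/744 ≈ -2.5954)
(A + D(Z))**2 = (-1931/744 + 5/(-12))**2 = (-1931/744 + 5*(-1/12))**2 = (-1931/744 - 5/12)**2 = (-747/248)**2 = 558009/61504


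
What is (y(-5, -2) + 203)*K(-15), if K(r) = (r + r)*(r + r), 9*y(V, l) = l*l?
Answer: 183100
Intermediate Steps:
y(V, l) = l²/9 (y(V, l) = (l*l)/9 = l²/9)
K(r) = 4*r² (K(r) = (2*r)*(2*r) = 4*r²)
(y(-5, -2) + 203)*K(-15) = ((⅑)*(-2)² + 203)*(4*(-15)²) = ((⅑)*4 + 203)*(4*225) = (4/9 + 203)*900 = (1831/9)*900 = 183100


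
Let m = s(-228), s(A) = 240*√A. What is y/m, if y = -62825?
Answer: 12565*I*√57/5472 ≈ 17.336*I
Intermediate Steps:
m = 480*I*√57 (m = 240*√(-228) = 240*(2*I*√57) = 480*I*√57 ≈ 3623.9*I)
y/m = -62825*(-I*√57/27360) = -(-12565)*I*√57/5472 = 12565*I*√57/5472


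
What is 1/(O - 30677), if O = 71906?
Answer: 1/41229 ≈ 2.4255e-5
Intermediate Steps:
1/(O - 30677) = 1/(71906 - 30677) = 1/41229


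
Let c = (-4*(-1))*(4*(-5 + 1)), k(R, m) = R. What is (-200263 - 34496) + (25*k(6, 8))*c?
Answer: -244359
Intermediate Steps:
c = -64 (c = 4*(4*(-4)) = 4*(-16) = -64)
(-200263 - 34496) + (25*k(6, 8))*c = (-200263 - 34496) + (25*6)*(-64) = -234759 + 150*(-64) = -234759 - 9600 = -244359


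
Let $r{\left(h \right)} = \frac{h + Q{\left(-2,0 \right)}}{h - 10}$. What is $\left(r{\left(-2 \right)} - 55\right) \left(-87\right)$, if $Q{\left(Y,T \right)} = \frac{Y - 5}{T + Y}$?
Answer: $\frac{38367}{8} \approx 4795.9$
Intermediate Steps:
$Q{\left(Y,T \right)} = \frac{-5 + Y}{T + Y}$
$r{\left(h \right)} = \frac{\frac{7}{2} + h}{-10 + h}$ ($r{\left(h \right)} = \frac{h + \frac{-5 - 2}{0 - 2}}{h - 10} = \frac{h + \frac{1}{-2} \left(-7\right)}{-10 + h} = \frac{h - - \frac{7}{2}}{-10 + h} = \frac{h + \frac{7}{2}}{-10 + h} = \frac{\frac{7}{2} + h}{-10 + h}$)
$\left(r{\left(-2 \right)} - 55\right) \left(-87\right) = \left(\frac{\frac{7}{2} - 2}{-10 - 2} - 55\right) \left(-87\right) = \left(\frac{1}{-12} \cdot \frac{3}{2} - 55\right) \left(-87\right) = \left(\left(- \frac{1}{12}\right) \frac{3}{2} - 55\right) \left(-87\right) = \left(- \frac{1}{8} - 55\right) \left(-87\right) = \left(- \frac{441}{8}\right) \left(-87\right) = \frac{38367}{8}$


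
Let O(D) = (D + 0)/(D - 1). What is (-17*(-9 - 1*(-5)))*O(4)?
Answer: 272/3 ≈ 90.667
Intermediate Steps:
O(D) = D/(-1 + D)
(-17*(-9 - 1*(-5)))*O(4) = (-17*(-9 - 1*(-5)))*(4/(-1 + 4)) = (-17*(-9 + 5))*(4/3) = (-17*(-4))*(4*(⅓)) = 68*(4/3) = 272/3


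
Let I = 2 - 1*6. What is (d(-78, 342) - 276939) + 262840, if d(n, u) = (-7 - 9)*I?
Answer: -14035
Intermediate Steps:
I = -4 (I = 2 - 6 = -4)
d(n, u) = 64 (d(n, u) = (-7 - 9)*(-4) = -16*(-4) = 64)
(d(-78, 342) - 276939) + 262840 = (64 - 276939) + 262840 = -276875 + 262840 = -14035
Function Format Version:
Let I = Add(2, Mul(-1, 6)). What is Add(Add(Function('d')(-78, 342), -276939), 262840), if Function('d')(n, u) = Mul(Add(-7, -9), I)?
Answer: -14035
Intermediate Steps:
I = -4 (I = Add(2, -6) = -4)
Function('d')(n, u) = 64 (Function('d')(n, u) = Mul(Add(-7, -9), -4) = Mul(-16, -4) = 64)
Add(Add(Function('d')(-78, 342), -276939), 262840) = Add(Add(64, -276939), 262840) = Add(-276875, 262840) = -14035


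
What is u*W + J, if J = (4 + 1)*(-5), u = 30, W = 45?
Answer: 1325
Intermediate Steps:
J = -25 (J = 5*(-5) = -25)
u*W + J = 30*45 - 25 = 1350 - 25 = 1325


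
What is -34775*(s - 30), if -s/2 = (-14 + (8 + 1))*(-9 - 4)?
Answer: 5564000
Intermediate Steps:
s = -130 (s = -2*(-14 + (8 + 1))*(-9 - 4) = -2*(-14 + 9)*(-13) = -(-10)*(-13) = -2*65 = -130)
-34775*(s - 30) = -34775*(-130 - 30) = -34775*(-160) = -1391*(-4000) = 5564000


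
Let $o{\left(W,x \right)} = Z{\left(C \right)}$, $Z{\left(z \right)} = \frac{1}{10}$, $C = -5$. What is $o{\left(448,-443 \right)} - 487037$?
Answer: $- \frac{4870369}{10} \approx -4.8704 \cdot 10^{5}$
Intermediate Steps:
$Z{\left(z \right)} = \frac{1}{10}$
$o{\left(W,x \right)} = \frac{1}{10}$
$o{\left(448,-443 \right)} - 487037 = \frac{1}{10} - 487037 = - \frac{4870369}{10}$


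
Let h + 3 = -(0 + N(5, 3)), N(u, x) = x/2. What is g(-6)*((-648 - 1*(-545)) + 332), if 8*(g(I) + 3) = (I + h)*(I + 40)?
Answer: -87249/8 ≈ -10906.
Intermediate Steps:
N(u, x) = x/2 (N(u, x) = x*(1/2) = x/2)
h = -9/2 (h = -3 - (0 + (1/2)*3) = -3 - (0 + 3/2) = -3 - 1*3/2 = -3 - 3/2 = -9/2 ≈ -4.5000)
g(I) = -3 + (40 + I)*(-9/2 + I)/8 (g(I) = -3 + ((I - 9/2)*(I + 40))/8 = -3 + ((-9/2 + I)*(40 + I))/8 = -3 + ((40 + I)*(-9/2 + I))/8 = -3 + (40 + I)*(-9/2 + I)/8)
g(-6)*((-648 - 1*(-545)) + 332) = (-51/2 + (1/8)*(-6)**2 + (71/16)*(-6))*((-648 - 1*(-545)) + 332) = (-51/2 + (1/8)*36 - 213/8)*((-648 + 545) + 332) = (-51/2 + 9/2 - 213/8)*(-103 + 332) = -381/8*229 = -87249/8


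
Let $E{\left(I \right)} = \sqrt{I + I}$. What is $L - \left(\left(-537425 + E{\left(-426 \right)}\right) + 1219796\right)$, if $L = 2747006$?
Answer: $2064635 - 2 i \sqrt{213} \approx 2.0646 \cdot 10^{6} - 29.189 i$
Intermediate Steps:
$E{\left(I \right)} = \sqrt{2} \sqrt{I}$ ($E{\left(I \right)} = \sqrt{2 I} = \sqrt{2} \sqrt{I}$)
$L - \left(\left(-537425 + E{\left(-426 \right)}\right) + 1219796\right) = 2747006 - \left(\left(-537425 + \sqrt{2} \sqrt{-426}\right) + 1219796\right) = 2747006 - \left(\left(-537425 + \sqrt{2} i \sqrt{426}\right) + 1219796\right) = 2747006 - \left(\left(-537425 + 2 i \sqrt{213}\right) + 1219796\right) = 2747006 - \left(682371 + 2 i \sqrt{213}\right) = 2064635 - 2 i \sqrt{213}$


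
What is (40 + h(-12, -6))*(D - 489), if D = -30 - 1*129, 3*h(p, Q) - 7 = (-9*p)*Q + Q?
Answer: 113832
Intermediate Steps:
h(p, Q) = 7/3 + Q/3 - 3*Q*p (h(p, Q) = 7/3 + ((-9*p)*Q + Q)/3 = 7/3 + (-9*Q*p + Q)/3 = 7/3 + (Q - 9*Q*p)/3 = 7/3 + (Q/3 - 3*Q*p) = 7/3 + Q/3 - 3*Q*p)
D = -159 (D = -30 - 129 = -159)
(40 + h(-12, -6))*(D - 489) = (40 + (7/3 + (⅓)*(-6) - 3*(-6)*(-12)))*(-159 - 489) = (40 + (7/3 - 2 - 216))*(-648) = (40 - 647/3)*(-648) = -527/3*(-648) = 113832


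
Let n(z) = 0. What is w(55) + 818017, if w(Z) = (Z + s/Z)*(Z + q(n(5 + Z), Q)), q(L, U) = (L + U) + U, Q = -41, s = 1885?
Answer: 8971673/11 ≈ 8.1561e+5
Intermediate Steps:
q(L, U) = L + 2*U
w(Z) = (-82 + Z)*(Z + 1885/Z) (w(Z) = (Z + 1885/Z)*(Z + (0 + 2*(-41))) = (Z + 1885/Z)*(Z + (0 - 82)) = (Z + 1885/Z)*(Z - 82) = (Z + 1885/Z)*(-82 + Z) = (-82 + Z)*(Z + 1885/Z))
w(55) + 818017 = (1885 + 55² - 154570/55 - 82*55) + 818017 = (1885 + 3025 - 154570*1/55 - 4510) + 818017 = (1885 + 3025 - 30914/11 - 4510) + 818017 = -26514/11 + 818017 = 8971673/11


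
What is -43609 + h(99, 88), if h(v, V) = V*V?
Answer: -35865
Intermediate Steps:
h(v, V) = V²
-43609 + h(99, 88) = -43609 + 88² = -43609 + 7744 = -35865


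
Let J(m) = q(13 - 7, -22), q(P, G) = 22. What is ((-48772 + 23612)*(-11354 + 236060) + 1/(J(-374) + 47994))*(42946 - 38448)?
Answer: -610521185986830391/24008 ≈ -2.5430e+13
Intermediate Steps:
J(m) = 22
((-48772 + 23612)*(-11354 + 236060) + 1/(J(-374) + 47994))*(42946 - 38448) = ((-48772 + 23612)*(-11354 + 236060) + 1/(22 + 47994))*(42946 - 38448) = (-25160*224706 + 1/48016)*4498 = (-5653602960 + 1/48016)*4498 = -271463399727359/48016*4498 = -610521185986830391/24008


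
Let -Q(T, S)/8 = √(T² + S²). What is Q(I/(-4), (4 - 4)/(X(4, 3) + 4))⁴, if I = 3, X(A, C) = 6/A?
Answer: 1296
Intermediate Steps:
Q(T, S) = -8*√(S² + T²) (Q(T, S) = -8*√(T² + S²) = -8*√(S² + T²))
Q(I/(-4), (4 - 4)/(X(4, 3) + 4))⁴ = (-8*√(((4 - 4)/(6/4 + 4))² + (3/(-4))²))⁴ = (-8*√((0/(6*(¼) + 4))² + (3*(-¼))²))⁴ = (-8*√((0/(3/2 + 4))² + (-¾)²))⁴ = (-8*√((0/(11/2))² + 9/16))⁴ = (-8*√((0*(2/11))² + 9/16))⁴ = (-8*√(0² + 9/16))⁴ = (-8*√(0 + 9/16))⁴ = (-8*√(9/16))⁴ = (-8*¾)⁴ = (-6)⁴ = 1296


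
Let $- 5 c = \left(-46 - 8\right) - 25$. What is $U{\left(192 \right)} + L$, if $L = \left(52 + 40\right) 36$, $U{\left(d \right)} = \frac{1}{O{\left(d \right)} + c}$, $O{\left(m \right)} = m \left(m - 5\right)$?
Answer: $\frac{594831893}{179599} \approx 3312.0$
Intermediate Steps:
$O{\left(m \right)} = m \left(-5 + m\right)$
$c = \frac{79}{5}$ ($c = - \frac{\left(-46 - 8\right) - 25}{5} = - \frac{-54 - 25}{5} = \left(- \frac{1}{5}\right) \left(-79\right) = \frac{79}{5} \approx 15.8$)
$U{\left(d \right)} = \frac{1}{\frac{79}{5} + d \left(-5 + d\right)}$ ($U{\left(d \right)} = \frac{1}{d \left(-5 + d\right) + \frac{79}{5}} = \frac{1}{\frac{79}{5} + d \left(-5 + d\right)}$)
$L = 3312$ ($L = 92 \cdot 36 = 3312$)
$U{\left(192 \right)} + L = \frac{5}{79 + 5 \cdot 192 \left(-5 + 192\right)} + 3312 = \frac{5}{79 + 5 \cdot 192 \cdot 187} + 3312 = \frac{5}{79 + 179520} + 3312 = \frac{5}{179599} + 3312 = \frac{594831893}{179599}$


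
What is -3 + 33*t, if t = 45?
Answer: 1482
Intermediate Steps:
-3 + 33*t = -3 + 33*45 = -3 + 1485 = 1482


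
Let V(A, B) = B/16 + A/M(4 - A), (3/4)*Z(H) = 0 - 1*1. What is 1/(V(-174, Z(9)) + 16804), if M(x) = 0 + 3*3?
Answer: 12/201415 ≈ 5.9578e-5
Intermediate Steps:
M(x) = 9 (M(x) = 0 + 9 = 9)
Z(H) = -4/3 (Z(H) = 4*(0 - 1*1)/3 = 4*(0 - 1)/3 = (4/3)*(-1) = -4/3)
V(A, B) = A/9 + B/16 (V(A, B) = B/16 + A/9 = A/9 + B/16)
1/(V(-174, Z(9)) + 16804) = 1/(((⅑)*(-174) + (1/16)*(-4/3)) + 16804) = 1/((-58/3 - 1/12) + 16804) = 1/(-233/12 + 16804) = 1/(201415/12) = 12/201415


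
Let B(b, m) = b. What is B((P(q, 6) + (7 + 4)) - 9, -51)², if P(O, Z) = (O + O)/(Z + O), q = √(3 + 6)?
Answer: 64/9 ≈ 7.1111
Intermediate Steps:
q = 3 (q = √9 = 3)
P(O, Z) = 2*O/(O + Z) (P(O, Z) = (2*O)/(O + Z) = 2*O/(O + Z))
B((P(q, 6) + (7 + 4)) - 9, -51)² = ((2*3/(3 + 6) + (7 + 4)) - 9)² = ((2*3/9 + 11) - 9)² = ((2*3*(⅑) + 11) - 9)² = ((⅔ + 11) - 9)² = (35/3 - 9)² = (8/3)² = 64/9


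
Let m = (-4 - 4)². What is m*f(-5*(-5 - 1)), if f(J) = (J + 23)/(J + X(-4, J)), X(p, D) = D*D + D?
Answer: 53/15 ≈ 3.5333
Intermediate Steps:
m = 64 (m = (-8)² = 64)
X(p, D) = D + D² (X(p, D) = D² + D = D + D²)
f(J) = (23 + J)/(J + J*(1 + J)) (f(J) = (J + 23)/(J + J*(1 + J)) = (23 + J)/(J + J*(1 + J)))
m*f(-5*(-5 - 1)) = 64*((23 - 5*(-5 - 1))/(((-5*(-5 - 1)))*(2 - 5*(-5 - 1)))) = 64*((23 - 5*(-6))/(((-5*(-6)))*(2 - 5*(-6)))) = 64*((23 + 30)/(30*(2 + 30))) = 64*((1/30)*53/32) = 64*((1/30)*(1/32)*53) = 64*(53/960) = 53/15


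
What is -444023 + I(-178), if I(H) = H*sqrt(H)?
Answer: -444023 - 178*I*sqrt(178) ≈ -4.4402e+5 - 2374.8*I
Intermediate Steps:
I(H) = H**(3/2)
-444023 + I(-178) = -444023 + (-178)**(3/2) = -444023 - 178*I*sqrt(178)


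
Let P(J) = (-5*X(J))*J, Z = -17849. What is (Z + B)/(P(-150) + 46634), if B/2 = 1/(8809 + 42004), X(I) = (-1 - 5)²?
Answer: -906961235/3741564442 ≈ -0.24240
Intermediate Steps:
X(I) = 36 (X(I) = (-6)² = 36)
B = 2/50813 (B = 2/(8809 + 42004) = 2/50813 ≈ 3.9360e-5)
P(J) = -180*J (P(J) = (-5*36)*J = -180*J)
(Z + B)/(P(-150) + 46634) = (-17849 + 2/50813)/(-180*(-150) + 46634) = -906961235/(50813*(27000 + 46634)) = -906961235/50813/73634 = -906961235/50813*1/73634 = -906961235/3741564442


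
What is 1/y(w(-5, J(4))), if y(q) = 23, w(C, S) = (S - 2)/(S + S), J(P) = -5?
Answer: 1/23 ≈ 0.043478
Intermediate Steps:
w(C, S) = (-2 + S)/(2*S) (w(C, S) = (-2 + S)/((2*S)) = (-2 + S)*(1/(2*S)) = (-2 + S)/(2*S))
1/y(w(-5, J(4))) = 1/23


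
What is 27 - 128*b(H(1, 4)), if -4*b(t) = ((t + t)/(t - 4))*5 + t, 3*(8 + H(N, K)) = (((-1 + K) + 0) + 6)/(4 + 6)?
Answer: -5149/585 ≈ -8.8017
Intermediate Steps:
H(N, K) = -47/6 + K/30 (H(N, K) = -8 + ((((-1 + K) + 0) + 6)/(4 + 6))/3 = -8 + (((-1 + K) + 6)/10)/3 = -8 + ((5 + K)*(⅒))/3 = -8 + (½ + K/10)/3 = -8 + (⅙ + K/30) = -47/6 + K/30)
b(t) = -t/4 - 5*t/(2*(-4 + t)) (b(t) = -(((t + t)/(t - 4))*5 + t)/4 = -(((2*t)/(-4 + t))*5 + t)/4 = -((2*t/(-4 + t))*5 + t)/4 = -(10*t/(-4 + t) + t)/4 = -(t + 10*t/(-4 + t))/4 = -t/4 - 5*t/(2*(-4 + t)))
27 - 128*b(H(1, 4)) = 27 - (-128)*(-47/6 + (1/30)*4)*(6 + (-47/6 + (1/30)*4))/(-16 + 4*(-47/6 + (1/30)*4)) = 27 - (-128)*(-47/6 + 2/15)*(6 + (-47/6 + 2/15))/(-16 + 4*(-47/6 + 2/15)) = 27 - (-128)*(-77)*(6 - 77/10)/(10*(-16 + 4*(-77/10))) = 27 - (-128)*(-77)*(-17)/(10*(-16 - 154/5)*10) = 27 - (-128)*(-77)*(-17)/(10*(-234/5)*10) = 27 - (-128)*(-77)*(-5)*(-17)/(10*234*10) = 27 - 128*1309/4680 = 27 - 20944/585 = -5149/585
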